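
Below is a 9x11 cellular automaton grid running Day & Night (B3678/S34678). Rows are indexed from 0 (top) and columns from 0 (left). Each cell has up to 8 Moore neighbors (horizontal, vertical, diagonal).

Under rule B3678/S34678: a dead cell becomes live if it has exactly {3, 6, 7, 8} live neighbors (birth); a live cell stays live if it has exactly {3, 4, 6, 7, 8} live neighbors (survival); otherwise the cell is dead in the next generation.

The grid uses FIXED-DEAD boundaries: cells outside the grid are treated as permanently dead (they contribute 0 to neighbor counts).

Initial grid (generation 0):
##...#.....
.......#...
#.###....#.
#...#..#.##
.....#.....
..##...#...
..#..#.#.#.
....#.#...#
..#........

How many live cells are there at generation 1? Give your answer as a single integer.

Simulating step by step:
Generation 0 (given above): 26 live cells
Generation 1: 21 live cells
...........
#.###......
.#.#......#
.#..##..#..
...##.#.#..
....#...#..
....#...#..
...#.#.....
...........
Population at generation 1: 21

Answer: 21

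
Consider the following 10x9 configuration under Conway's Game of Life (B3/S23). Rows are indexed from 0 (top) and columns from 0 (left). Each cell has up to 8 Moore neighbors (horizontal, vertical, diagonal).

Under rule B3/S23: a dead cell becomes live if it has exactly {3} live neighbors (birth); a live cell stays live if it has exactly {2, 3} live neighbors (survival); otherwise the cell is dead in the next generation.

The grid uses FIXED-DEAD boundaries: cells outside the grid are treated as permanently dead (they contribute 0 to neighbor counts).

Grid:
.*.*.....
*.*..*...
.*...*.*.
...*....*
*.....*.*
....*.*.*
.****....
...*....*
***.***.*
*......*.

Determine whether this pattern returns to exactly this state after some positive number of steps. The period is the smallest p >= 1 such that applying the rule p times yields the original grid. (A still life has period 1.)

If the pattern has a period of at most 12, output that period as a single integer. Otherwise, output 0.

Simulating and comparing each generation to the original:
Gen 0 (original, given above): 31 live cells
Gen 1: 35 live cells, differs from original
Gen 2: 30 live cells, differs from original
Gen 3: 27 live cells, differs from original
Gen 4: 24 live cells, differs from original
Gen 5: 28 live cells, differs from original
Gen 6: 20 live cells, differs from original
Gen 7: 26 live cells, differs from original
Gen 8: 21 live cells, differs from original
Gen 9: 21 live cells, differs from original
Gen 10: 15 live cells, differs from original
Gen 11: 11 live cells, differs from original
Gen 12: 8 live cells, differs from original
No period found within 12 steps.

Answer: 0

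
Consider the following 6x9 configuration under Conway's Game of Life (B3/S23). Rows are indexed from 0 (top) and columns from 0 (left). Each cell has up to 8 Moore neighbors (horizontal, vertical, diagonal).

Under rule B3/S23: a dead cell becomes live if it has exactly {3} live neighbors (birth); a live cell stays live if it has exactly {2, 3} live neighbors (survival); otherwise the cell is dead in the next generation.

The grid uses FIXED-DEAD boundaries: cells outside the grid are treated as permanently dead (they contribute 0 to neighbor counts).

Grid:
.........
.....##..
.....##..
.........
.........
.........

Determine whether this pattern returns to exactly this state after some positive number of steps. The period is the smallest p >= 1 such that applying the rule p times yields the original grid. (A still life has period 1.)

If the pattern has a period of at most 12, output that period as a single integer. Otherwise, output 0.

Answer: 1

Derivation:
Simulating and comparing each generation to the original:
Gen 0 (original, given above): 4 live cells
Gen 1: 4 live cells, MATCHES original -> period = 1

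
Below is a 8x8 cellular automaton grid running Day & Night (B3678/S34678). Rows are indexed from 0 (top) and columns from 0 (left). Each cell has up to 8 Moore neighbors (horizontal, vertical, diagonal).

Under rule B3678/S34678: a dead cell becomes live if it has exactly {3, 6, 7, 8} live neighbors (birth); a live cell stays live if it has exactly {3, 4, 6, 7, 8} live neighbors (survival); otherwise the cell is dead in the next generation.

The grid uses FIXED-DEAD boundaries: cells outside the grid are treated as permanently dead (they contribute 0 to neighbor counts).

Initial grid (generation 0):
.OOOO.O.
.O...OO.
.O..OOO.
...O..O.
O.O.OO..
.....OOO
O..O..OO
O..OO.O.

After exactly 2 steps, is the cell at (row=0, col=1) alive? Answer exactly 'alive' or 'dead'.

Simulating step by step:
Generation 0 (given above): 29 live cells
Generation 1: 26 live cells
..O.....
OO...OOO
..O.O.OO
.OOO.OO.
...OOO.O
.O.O.O.O
.......O
.....O.O
Generation 2: 25 live cells
.O....O.
.OOO.OOO
O.O.OOOO
..O.O...
.OOOOOO.
..O.....
....O...
......O.

Cell (0,1) at generation 2: 1 -> alive

Answer: alive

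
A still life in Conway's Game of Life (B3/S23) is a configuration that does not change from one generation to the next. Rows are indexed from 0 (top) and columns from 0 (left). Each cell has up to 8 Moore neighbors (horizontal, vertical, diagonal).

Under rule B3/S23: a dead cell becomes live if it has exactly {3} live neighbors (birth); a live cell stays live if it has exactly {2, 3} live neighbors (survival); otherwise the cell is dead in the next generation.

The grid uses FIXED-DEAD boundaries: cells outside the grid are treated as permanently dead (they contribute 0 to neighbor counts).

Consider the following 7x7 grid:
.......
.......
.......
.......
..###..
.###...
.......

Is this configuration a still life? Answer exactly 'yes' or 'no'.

Compute generation 1 and compare to generation 0 (given above):
Generation 1:
.......
.......
.......
...#...
.#..#..
.#..#..
..#....
Cell (3,3) differs: gen0=0 vs gen1=1 -> NOT a still life.

Answer: no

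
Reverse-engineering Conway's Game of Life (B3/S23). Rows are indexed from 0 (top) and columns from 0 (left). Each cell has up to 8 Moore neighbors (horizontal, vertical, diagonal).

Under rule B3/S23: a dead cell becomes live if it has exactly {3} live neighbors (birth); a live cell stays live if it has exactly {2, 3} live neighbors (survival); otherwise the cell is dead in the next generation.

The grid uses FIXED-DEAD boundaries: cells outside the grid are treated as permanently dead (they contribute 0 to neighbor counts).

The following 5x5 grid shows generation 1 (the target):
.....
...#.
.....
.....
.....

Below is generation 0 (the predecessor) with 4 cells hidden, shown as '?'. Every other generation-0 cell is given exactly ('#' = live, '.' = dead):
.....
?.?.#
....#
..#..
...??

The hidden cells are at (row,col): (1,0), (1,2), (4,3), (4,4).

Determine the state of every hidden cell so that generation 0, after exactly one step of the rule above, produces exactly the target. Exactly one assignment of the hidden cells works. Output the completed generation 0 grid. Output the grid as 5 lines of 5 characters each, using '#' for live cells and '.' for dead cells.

Hidden generation-0 cells (in order): (1,0), (1,2), (4,3), (4,4).
A hidden cell only influences target cells in its own 3x3 neighborhood. Try each of the 2^4 = 16 assignments, step the completed generation 0 forward once under B3/S23, and compare with the target:
  (1,0)=. (1,2)=. (4,3)=. (4,4)=. -> step gives (1,3)='.' but target has '#' -> reject
  (1,0)=. (1,2)=. (4,3)=. (4,4)=# -> step gives (1,3)='.' but target has '#' -> reject
  (1,0)=. (1,2)=. (4,3)=# (4,4)=. -> step gives (1,3)='.' but target has '#' -> reject
  (1,0)=. (1,2)=. (4,3)=# (4,4)=# -> step gives (1,3)='.' but target has '#' -> reject
  (1,0)=. (1,2)=# (4,3)=. (4,4)=. -> step reproduces the target at every cell -> ACCEPT
  (1,0)=. (1,2)=# (4,3)=. (4,4)=# -> step gives (3,3)='#' but target has '.' -> reject
  (1,0)=. (1,2)=# (4,3)=# (4,4)=. -> step gives (3,3)='#' but target has '.' -> reject
  (1,0)=. (1,2)=# (4,3)=# (4,4)=# -> step gives (3,4)='#' but target has '.' -> reject
  (1,0)=# (1,2)=. (4,3)=. (4,4)=. -> step gives (1,3)='.' but target has '#' -> reject
  (1,0)=# (1,2)=. (4,3)=. (4,4)=# -> step gives (1,3)='.' but target has '#' -> reject
  (1,0)=# (1,2)=. (4,3)=# (4,4)=. -> step gives (1,3)='.' but target has '#' -> reject
  (1,0)=# (1,2)=. (4,3)=# (4,4)=# -> step gives (1,3)='.' but target has '#' -> reject
  (1,0)=# (1,2)=# (4,3)=. (4,4)=. -> step gives (2,1)='#' but target has '.' -> reject
  (1,0)=# (1,2)=# (4,3)=. (4,4)=# -> step gives (2,1)='#' but target has '.' -> reject
  (1,0)=# (1,2)=# (4,3)=# (4,4)=. -> step gives (2,1)='#' but target has '.' -> reject
  (1,0)=# (1,2)=# (4,3)=# (4,4)=# -> step gives (2,1)='#' but target has '.' -> reject
Unique solution: (1,0)=dead, (1,2)=live, (4,3)=dead, (4,4)=dead.
Check: live-neighbor counts of every cell in the completed generation 0:
01121
01031
02241
01021
01110
Applying B3/S23 to generation 0 with these counts gives:
.....
...#.
.....
.....
.....
which matches the target exactly.

Answer: .....
..#.#
....#
..#..
.....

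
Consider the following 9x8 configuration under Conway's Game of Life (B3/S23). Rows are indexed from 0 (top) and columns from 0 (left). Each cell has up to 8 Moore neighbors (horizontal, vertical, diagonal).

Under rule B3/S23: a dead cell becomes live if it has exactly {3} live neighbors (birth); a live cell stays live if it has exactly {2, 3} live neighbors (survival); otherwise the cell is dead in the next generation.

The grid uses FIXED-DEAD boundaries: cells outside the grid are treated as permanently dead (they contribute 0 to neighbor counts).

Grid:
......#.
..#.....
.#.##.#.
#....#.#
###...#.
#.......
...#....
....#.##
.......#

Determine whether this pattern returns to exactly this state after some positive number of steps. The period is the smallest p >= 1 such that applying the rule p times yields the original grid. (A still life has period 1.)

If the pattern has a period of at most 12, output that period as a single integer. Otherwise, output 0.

Answer: 0

Derivation:
Simulating and comparing each generation to the original:
Gen 0 (original, given above): 19 live cells
Gen 1: 22 live cells, differs from original
Gen 2: 16 live cells, differs from original
Gen 3: 19 live cells, differs from original
Gen 4: 17 live cells, differs from original
Gen 5: 12 live cells, differs from original
Gen 6: 5 live cells, differs from original
Gen 7: 0 live cells, differs from original
Gen 8: 0 live cells, differs from original
Gen 9: 0 live cells, differs from original
Gen 10: 0 live cells, differs from original
Gen 11: 0 live cells, differs from original
Gen 12: 0 live cells, differs from original
No period found within 12 steps.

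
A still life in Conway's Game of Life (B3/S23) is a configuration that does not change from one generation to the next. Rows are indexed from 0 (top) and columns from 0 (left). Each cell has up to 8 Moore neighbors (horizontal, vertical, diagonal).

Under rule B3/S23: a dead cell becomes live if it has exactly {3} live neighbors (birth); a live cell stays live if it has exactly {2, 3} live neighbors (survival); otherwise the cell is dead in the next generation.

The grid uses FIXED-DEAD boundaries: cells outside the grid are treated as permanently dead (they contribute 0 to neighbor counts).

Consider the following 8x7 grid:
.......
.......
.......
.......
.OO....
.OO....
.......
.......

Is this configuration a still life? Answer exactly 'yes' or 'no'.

Answer: yes

Derivation:
Compute generation 1 and compare to generation 0 (given above):
Generation 1:
.......
.......
.......
.......
.OO....
.OO....
.......
.......
The grids are IDENTICAL -> still life.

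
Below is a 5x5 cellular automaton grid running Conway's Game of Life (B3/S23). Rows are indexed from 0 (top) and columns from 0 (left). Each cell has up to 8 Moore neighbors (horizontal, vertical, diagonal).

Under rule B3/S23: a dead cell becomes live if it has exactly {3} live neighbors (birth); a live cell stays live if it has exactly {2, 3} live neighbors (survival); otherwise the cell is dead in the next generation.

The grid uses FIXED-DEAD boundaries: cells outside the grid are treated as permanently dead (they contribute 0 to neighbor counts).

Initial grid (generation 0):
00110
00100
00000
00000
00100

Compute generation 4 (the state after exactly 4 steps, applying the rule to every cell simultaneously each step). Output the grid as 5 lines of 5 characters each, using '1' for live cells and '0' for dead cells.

Simulating step by step:
Generation 0 (given above): 4 live cells
Generation 1: 4 live cells
00110
00110
00000
00000
00000
Generation 2: 4 live cells
00110
00110
00000
00000
00000
Generation 3: 4 live cells
00110
00110
00000
00000
00000
Generation 4: 4 live cells
(generation 4 grid is the final answer)

Answer: 00110
00110
00000
00000
00000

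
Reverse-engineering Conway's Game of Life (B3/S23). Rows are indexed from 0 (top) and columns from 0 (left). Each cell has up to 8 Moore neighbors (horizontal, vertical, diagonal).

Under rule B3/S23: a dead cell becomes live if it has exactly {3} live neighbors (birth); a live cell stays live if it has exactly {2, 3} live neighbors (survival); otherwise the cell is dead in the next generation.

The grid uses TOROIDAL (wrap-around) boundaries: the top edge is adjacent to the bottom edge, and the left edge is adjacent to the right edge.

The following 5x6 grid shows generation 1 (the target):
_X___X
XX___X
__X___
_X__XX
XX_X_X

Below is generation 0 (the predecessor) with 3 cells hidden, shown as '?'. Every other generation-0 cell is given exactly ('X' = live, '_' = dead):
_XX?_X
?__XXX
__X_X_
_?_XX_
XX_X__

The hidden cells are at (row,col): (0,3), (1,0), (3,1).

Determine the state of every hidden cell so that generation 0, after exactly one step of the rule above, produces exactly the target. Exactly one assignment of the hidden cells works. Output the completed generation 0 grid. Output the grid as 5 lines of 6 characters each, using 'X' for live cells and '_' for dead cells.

Answer: _XX__X
___XXX
__X_X_
___XX_
XX_X__

Derivation:
Hidden generation-0 cells (in order): (0,3), (1,0), (3,1).
A hidden cell only influences target cells in its own 3x3 neighborhood. Try each of the 2^3 = 8 assignments, step the completed generation 0 forward once under B3/S23, and compare with the target:
  (0,3)=_ (1,0)=_ (3,1)=_ -> step reproduces the target at every cell -> ACCEPT
  (0,3)=_ (1,0)=_ (3,1)=X -> step gives (3,0)='X' but target has '_' -> reject
  (0,3)=_ (1,0)=X (3,1)=_ -> step gives (0,1)='_' but target has 'X' -> reject
  (0,3)=_ (1,0)=X (3,1)=X -> step gives (0,1)='_' but target has 'X' -> reject
  (0,3)=X (1,0)=_ (3,1)=_ -> step gives (4,3)='_' but target has 'X' -> reject
  (0,3)=X (1,0)=_ (3,1)=X -> step gives (3,0)='X' but target has '_' -> reject
  (0,3)=X (1,0)=X (3,1)=_ -> step gives (0,1)='_' but target has 'X' -> reject
  (0,3)=X (1,0)=X (3,1)=X -> step gives (0,1)='_' but target has 'X' -> reject
Unique solution: (0,3)=dead, (1,0)=dead, (3,1)=dead.
Check: live-neighbor counts of every cell in the completed generation 0:
534453
334443
112654
234433
335343
Applying B3/S23 to generation 0 with these counts gives:
_X___X
XX___X
__X___
_X__XX
XX_X_X
which matches the target exactly.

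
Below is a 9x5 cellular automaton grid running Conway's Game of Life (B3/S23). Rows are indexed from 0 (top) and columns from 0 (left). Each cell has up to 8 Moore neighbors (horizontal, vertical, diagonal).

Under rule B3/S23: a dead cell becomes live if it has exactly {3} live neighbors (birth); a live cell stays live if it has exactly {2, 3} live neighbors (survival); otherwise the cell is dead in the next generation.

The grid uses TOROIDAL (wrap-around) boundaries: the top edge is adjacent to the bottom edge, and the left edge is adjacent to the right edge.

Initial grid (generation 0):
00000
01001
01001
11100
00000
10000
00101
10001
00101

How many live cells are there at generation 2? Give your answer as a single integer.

Answer: 22

Derivation:
Simulating step by step:
Generation 0 (given above): 14 live cells
Generation 1: 17 live cells
10010
00000
00011
11100
10000
00000
01011
11001
10011
Generation 2: 22 live cells
10010
00010
11111
11110
10000
10001
01111
01000
00110
Population at generation 2: 22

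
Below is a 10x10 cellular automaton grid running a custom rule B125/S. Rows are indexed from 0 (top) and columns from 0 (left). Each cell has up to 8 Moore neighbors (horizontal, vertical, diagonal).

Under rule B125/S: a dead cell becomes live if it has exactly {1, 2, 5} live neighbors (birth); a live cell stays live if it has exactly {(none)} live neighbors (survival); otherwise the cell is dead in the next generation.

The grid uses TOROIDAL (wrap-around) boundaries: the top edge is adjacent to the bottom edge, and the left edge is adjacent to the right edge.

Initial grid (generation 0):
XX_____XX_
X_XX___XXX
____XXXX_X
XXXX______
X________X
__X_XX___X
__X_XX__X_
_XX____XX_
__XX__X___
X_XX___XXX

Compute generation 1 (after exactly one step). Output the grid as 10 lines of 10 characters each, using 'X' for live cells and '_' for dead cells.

Answer: __X_X_____
______X___
XXXX____X_
_______X__
_X___XX_X_
______XX__
X__X______
X__X_____X
_X__XX_XX_
_X__XX____

Derivation:
Simulating step by step:
Generation 0 (given above): 42 live cells
Generation 1: 28 live cells
(generation 1 grid is the final answer)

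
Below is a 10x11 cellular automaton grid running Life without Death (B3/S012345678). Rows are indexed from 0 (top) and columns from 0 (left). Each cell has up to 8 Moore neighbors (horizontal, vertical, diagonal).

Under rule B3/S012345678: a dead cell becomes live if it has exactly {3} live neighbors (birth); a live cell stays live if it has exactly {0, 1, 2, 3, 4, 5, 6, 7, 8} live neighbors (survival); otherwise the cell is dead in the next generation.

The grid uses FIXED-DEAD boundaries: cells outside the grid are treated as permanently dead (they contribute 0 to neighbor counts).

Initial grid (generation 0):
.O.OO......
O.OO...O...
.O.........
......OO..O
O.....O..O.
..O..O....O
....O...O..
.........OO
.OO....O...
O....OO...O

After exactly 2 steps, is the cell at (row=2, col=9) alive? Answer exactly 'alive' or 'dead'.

Simulating step by step:
Generation 0 (given above): 28 live cells
Generation 1: 42 live cells
.O.OO......
O.OOO..O...
.OO...OO...
......OO..O
O....OOO.OO
..O..O...OO
....O...O.O
........OOO
.OO...OO.OO
OO...OO...O
Generation 2: 55 live cells
.O.OO......
O.OOOOOO...
.OO..OOOO..
.O....OO.OO
O....OOO.OO
..O.OO.O.OO
....O...O.O
........OOO
OOO..OOO.OO
OOO..OOO.OO

Cell (2,9) at generation 2: 0 -> dead

Answer: dead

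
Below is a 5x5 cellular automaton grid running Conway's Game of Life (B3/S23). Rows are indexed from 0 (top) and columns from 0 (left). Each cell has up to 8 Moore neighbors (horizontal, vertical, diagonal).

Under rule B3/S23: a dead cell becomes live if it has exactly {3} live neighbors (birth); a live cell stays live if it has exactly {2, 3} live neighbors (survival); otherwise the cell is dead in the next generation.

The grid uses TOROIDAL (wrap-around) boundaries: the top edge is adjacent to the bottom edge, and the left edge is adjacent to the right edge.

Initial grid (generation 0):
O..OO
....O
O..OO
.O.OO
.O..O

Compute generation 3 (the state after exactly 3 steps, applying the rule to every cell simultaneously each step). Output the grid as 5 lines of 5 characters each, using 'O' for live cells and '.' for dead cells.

Simulating step by step:
Generation 0 (given above): 12 live cells
Generation 1: 4 live cells
...O.
.....
..O..
.O...
.O...
Generation 2: 3 live cells
.....
.....
.....
.OO..
..O..
Generation 3: 4 live cells
(generation 3 grid is the final answer)

Answer: .....
.....
.....
.OO..
.OO..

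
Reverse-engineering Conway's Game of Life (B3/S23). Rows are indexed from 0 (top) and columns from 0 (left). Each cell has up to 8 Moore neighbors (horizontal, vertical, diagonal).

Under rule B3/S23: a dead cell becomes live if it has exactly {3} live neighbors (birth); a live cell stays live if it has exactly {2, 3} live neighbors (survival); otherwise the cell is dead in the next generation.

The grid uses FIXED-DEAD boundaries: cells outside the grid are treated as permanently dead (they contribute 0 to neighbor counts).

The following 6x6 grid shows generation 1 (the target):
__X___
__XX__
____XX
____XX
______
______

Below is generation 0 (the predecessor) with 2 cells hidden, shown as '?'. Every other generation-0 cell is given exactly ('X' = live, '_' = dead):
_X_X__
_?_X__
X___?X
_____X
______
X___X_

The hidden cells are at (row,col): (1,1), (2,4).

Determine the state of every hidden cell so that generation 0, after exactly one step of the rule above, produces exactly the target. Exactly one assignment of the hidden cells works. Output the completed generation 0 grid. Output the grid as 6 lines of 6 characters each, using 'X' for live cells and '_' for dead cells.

Answer: _X_X__
___X__
X___XX
_____X
______
X___X_

Derivation:
Hidden generation-0 cells (in order): (1,1), (2,4).
A hidden cell only influences target cells in its own 3x3 neighborhood. Try each of the 2^2 = 4 assignments, step the completed generation 0 forward once under B3/S23, and compare with the target:
  (1,1)=_ (2,4)=_ -> step gives (1,3)='_' but target has 'X' -> reject
  (1,1)=_ (2,4)=X -> step reproduces the target at every cell -> ACCEPT
  (1,1)=X (2,4)=_ -> step gives (0,2)='_' but target has 'X' -> reject
  (1,1)=X (2,4)=X -> step gives (0,2)='_' but target has 'X' -> reject
Unique solution: (1,1)=dead, (2,4)=live.
Check: live-neighbor counts of every cell in the completed generation 0:
103120
223242
011232
110132
110122
010101
Applying B3/S23 to generation 0 with these counts gives:
__X___
__XX__
____XX
____XX
______
______
which matches the target exactly.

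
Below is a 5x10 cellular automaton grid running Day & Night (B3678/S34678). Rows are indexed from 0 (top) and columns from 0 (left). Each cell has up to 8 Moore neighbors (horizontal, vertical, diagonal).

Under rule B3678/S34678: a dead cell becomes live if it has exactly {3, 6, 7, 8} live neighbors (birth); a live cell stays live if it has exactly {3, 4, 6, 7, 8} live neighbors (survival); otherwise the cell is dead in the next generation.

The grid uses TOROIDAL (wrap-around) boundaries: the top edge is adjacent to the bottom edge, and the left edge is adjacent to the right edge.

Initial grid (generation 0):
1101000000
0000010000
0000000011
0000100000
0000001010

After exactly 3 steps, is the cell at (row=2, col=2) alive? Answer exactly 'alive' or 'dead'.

Answer: dead

Derivation:
Simulating step by step:
Generation 0 (given above): 9 live cells
Generation 1: 5 live cells
0000000000
1000000001
0000000000
0000000111
0000000000
Generation 2: 2 live cells
0000000000
0000000000
1000000000
0000000000
0000000010
Generation 3: 0 live cells
0000000000
0000000000
0000000000
0000000000
0000000000

Cell (2,2) at generation 3: 0 -> dead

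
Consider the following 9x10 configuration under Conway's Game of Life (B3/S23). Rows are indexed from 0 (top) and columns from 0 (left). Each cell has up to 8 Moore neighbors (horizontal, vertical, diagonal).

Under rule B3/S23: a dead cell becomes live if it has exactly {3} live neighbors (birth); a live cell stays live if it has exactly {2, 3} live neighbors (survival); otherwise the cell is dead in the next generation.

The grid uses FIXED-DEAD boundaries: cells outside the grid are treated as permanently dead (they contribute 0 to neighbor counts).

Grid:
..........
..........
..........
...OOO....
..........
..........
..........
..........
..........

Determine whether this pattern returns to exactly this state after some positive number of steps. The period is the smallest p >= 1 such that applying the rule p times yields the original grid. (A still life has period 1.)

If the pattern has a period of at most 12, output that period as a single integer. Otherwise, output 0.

Answer: 2

Derivation:
Simulating and comparing each generation to the original:
Gen 0 (original, given above): 3 live cells
Gen 1: 3 live cells, differs from original
Gen 2: 3 live cells, MATCHES original -> period = 2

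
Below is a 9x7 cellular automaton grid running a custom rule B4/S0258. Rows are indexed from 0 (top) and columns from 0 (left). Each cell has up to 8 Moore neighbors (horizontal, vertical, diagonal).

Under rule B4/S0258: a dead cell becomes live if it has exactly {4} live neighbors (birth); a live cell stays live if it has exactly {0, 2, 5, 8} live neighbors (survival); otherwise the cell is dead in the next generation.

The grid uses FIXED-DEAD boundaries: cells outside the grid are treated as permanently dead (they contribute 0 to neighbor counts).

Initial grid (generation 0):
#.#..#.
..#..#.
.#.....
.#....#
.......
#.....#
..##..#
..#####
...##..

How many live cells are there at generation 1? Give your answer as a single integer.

Simulating step by step:
Generation 0 (given above): 20 live cells
Generation 1: 10 live cells
#......
.##....
.#.....
......#
.......
#......
....#..
....#.#
.....#.
Population at generation 1: 10

Answer: 10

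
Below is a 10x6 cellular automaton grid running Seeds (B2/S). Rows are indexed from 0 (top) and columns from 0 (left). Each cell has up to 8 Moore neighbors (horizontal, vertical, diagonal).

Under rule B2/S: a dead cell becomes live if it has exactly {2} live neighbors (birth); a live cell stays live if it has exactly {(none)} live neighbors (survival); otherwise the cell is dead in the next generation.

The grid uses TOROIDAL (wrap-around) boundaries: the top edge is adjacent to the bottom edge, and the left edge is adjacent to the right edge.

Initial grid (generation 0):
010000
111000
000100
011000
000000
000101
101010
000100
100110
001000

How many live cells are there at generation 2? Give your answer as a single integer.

Answer: 17

Derivation:
Simulating step by step:
Generation 0 (given above): 17 live cells
Generation 1: 17 live cells
000100
000100
000000
000100
110110
111000
010000
100000
010001
100011
Generation 2: 17 live cells
101000
001010
001110
110001
000000
000010
000001
001001
000000
011100
Population at generation 2: 17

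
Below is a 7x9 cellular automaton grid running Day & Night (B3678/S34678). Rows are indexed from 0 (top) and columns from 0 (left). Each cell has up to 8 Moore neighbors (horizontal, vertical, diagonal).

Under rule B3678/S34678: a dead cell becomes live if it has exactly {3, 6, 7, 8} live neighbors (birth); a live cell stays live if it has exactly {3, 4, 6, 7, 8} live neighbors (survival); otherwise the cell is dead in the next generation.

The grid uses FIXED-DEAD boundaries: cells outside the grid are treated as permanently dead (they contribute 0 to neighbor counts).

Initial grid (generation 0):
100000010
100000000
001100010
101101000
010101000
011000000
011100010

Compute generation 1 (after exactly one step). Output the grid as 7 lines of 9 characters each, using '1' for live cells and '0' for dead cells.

Simulating step by step:
Generation 0 (given above): 19 live cells
Generation 1: 16 live cells
(generation 1 grid is the final answer)

Answer: 000000000
010000000
001110000
000100100
111100000
111010000
011000000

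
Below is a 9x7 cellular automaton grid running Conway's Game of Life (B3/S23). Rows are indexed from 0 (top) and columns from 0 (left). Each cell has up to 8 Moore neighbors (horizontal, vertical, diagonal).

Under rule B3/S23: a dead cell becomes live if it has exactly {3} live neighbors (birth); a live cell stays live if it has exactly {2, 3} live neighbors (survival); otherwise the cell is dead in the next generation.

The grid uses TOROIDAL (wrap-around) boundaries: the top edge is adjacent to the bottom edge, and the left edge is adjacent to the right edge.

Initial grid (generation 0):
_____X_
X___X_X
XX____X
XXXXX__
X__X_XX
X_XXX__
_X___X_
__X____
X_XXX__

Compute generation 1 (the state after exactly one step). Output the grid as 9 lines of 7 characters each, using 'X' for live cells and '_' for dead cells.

Simulating step by step:
Generation 0 (given above): 27 live cells
Generation 1: 19 live cells
(generation 1 grid is the final answer)

Answer: XX___X_
_X_____
____X__
___XX__
_____X_
X_XX___
_X__X__
__X_X__
_XXXX__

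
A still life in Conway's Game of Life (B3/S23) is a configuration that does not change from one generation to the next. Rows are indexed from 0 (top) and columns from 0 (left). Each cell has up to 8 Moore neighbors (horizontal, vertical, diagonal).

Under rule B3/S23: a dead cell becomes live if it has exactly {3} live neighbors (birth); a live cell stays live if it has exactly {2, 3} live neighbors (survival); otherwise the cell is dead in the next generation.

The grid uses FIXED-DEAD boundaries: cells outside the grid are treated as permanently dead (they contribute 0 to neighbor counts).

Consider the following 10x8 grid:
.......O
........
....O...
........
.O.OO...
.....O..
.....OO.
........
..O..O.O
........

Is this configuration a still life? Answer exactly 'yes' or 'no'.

Answer: no

Derivation:
Compute generation 1 and compare to generation 0 (given above):
Generation 1:
........
........
........
...OO...
....O...
.....OO.
.....OO.
.....O..
........
........
Cell (0,7) differs: gen0=1 vs gen1=0 -> NOT a still life.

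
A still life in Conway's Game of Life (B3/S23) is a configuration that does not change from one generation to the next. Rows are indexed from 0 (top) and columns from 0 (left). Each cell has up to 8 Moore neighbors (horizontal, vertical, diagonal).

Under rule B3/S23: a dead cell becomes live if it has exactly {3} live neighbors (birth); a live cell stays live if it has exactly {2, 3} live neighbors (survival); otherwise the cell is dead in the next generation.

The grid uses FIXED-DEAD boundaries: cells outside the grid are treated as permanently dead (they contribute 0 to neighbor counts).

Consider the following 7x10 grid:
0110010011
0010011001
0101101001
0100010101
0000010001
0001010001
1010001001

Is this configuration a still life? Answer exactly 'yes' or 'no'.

Answer: no

Derivation:
Compute generation 1 and compare to generation 0 (given above):
Generation 1:
0110011011
0000001101
0101100101
0010010001
0000010001
0000111011
0000000000
Cell (0,6) differs: gen0=0 vs gen1=1 -> NOT a still life.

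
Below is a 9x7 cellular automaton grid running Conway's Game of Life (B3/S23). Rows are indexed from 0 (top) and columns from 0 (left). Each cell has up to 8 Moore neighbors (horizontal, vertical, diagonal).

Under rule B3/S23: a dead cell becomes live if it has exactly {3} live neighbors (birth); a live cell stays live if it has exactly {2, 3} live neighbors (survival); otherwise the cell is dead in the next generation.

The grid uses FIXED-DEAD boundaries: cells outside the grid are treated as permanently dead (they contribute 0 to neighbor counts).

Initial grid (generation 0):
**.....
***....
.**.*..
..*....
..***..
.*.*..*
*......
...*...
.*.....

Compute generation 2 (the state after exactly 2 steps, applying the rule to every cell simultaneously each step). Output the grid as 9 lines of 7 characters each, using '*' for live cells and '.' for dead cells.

Answer: .......
.*.....
.......
.......
..*.**.
.*.**..
..**...
.......
.......

Derivation:
Simulating step by step:
Generation 0 (given above): 18 live cells
Generation 1: 11 live cells
*.*....
...*...
*......
....*..
.*..*..
.*.**..
..*....
.......
.......
Generation 2: 9 live cells
(generation 2 grid is the final answer)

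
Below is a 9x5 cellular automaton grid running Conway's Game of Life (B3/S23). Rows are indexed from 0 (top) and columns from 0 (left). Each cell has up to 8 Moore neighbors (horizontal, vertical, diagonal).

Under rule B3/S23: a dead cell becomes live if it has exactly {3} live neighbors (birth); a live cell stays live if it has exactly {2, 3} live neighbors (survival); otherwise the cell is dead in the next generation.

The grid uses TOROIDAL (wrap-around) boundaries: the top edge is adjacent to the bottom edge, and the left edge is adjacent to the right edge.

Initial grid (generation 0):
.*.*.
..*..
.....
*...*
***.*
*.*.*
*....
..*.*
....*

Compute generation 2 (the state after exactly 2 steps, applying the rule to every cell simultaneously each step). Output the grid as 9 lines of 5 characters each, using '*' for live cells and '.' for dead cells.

Simulating step by step:
Generation 0 (given above): 16 live cells
Generation 1: 14 live cells
..**.
..*..
.....
...**
..*..
..*..
*....
*..**
*.*.*
Generation 2: 14 live cells
(generation 2 grid is the final answer)

Answer: ..*.*
..**.
...*.
...*.
..*..
.*...
**.*.
...*.
*.*..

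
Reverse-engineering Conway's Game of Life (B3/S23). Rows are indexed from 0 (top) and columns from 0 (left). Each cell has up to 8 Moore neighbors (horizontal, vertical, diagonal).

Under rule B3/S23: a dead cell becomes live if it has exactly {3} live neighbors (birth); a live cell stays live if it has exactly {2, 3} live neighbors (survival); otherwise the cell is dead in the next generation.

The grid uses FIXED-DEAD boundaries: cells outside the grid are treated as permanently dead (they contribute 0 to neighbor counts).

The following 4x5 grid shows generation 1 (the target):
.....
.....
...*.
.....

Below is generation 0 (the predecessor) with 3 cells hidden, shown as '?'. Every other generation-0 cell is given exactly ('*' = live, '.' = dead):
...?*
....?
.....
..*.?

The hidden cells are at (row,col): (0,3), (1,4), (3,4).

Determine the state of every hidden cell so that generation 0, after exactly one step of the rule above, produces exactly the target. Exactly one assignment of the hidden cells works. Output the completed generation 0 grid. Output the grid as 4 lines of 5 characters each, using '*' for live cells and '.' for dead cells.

Answer: ....*
....*
.....
..*.*

Derivation:
Hidden generation-0 cells (in order): (0,3), (1,4), (3,4).
A hidden cell only influences target cells in its own 3x3 neighborhood. Try each of the 2^3 = 8 assignments, step the completed generation 0 forward once under B3/S23, and compare with the target:
  (0,3)=. (1,4)=. (3,4)=. -> step gives (2,3)='.' but target has '*' -> reject
  (0,3)=. (1,4)=. (3,4)=* -> step gives (2,3)='.' but target has '*' -> reject
  (0,3)=. (1,4)=* (3,4)=. -> step gives (2,3)='.' but target has '*' -> reject
  (0,3)=. (1,4)=* (3,4)=* -> step reproduces the target at every cell -> ACCEPT
  (0,3)=* (1,4)=. (3,4)=. -> step gives (2,3)='.' but target has '*' -> reject
  (0,3)=* (1,4)=. (3,4)=* -> step gives (2,3)='.' but target has '*' -> reject
  (0,3)=* (1,4)=* (3,4)=. -> step gives (0,3)='*' but target has '.' -> reject
  (0,3)=* (1,4)=* (3,4)=* -> step gives (0,3)='*' but target has '.' -> reject
Unique solution: (0,3)=dead, (1,4)=live, (3,4)=live.
Check: live-neighbor counts of every cell in the completed generation 0:
00021
00021
01132
01020
Applying B3/S23 to generation 0 with these counts gives:
.....
.....
...*.
.....
which matches the target exactly.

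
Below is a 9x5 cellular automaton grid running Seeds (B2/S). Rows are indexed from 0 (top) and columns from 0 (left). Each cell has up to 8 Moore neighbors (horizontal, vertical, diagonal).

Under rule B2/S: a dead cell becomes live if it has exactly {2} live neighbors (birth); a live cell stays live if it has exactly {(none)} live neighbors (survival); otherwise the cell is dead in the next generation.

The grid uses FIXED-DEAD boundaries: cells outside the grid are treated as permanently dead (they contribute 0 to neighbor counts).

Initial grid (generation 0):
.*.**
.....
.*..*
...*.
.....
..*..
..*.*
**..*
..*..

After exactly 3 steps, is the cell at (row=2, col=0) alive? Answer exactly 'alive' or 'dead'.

Answer: dead

Derivation:
Simulating step by step:
Generation 0 (given above): 13 live cells
Generation 1: 13 live cells
..*..
**...
..**.
..*.*
..**.
.*...
*....
.....
*..*.
Generation 2: 9 live cells
*....
.....
*...*
.....
....*
*..*.
.*...
**...
.....
Generation 3: 11 live cells
.....
**...
.....
...**
...*.
.**.*
.....
..*..
**...

Cell (2,0) at generation 3: 0 -> dead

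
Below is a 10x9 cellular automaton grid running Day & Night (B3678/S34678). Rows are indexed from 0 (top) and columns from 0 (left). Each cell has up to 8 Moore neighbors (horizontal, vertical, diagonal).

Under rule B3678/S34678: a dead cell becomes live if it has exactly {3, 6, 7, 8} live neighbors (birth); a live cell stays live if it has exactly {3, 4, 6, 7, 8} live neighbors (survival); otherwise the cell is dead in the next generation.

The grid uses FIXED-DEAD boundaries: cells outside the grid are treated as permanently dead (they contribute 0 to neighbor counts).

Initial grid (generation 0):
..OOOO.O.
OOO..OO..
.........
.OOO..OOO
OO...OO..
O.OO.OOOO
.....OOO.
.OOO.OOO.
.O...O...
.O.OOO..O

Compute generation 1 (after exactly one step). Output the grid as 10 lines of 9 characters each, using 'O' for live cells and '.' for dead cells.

Simulating step by step:
Generation 0 (given above): 43 live cells
Generation 1: 37 live cells
(generation 1 grid is the final answer)

Answer: ..OOOO...
.OO..OO..
O..O.O...
OOO..OOO.
O.O..OOO.
......O..
......OO.
..O..OOO.
OOO.OO.O.
..O.O....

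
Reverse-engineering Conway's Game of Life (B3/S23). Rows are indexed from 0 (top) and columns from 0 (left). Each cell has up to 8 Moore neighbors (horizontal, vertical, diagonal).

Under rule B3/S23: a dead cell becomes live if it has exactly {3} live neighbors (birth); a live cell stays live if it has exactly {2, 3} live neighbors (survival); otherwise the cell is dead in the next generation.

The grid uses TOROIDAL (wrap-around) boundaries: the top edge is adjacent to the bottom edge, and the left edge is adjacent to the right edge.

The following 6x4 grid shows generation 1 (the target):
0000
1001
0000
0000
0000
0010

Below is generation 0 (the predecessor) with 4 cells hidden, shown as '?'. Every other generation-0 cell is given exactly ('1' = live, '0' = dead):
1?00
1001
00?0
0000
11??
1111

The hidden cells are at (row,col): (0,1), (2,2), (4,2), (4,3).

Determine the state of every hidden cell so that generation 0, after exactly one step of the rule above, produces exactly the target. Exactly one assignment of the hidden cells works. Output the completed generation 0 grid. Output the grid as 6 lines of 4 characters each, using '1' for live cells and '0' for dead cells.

Answer: 1000
1001
0000
0000
1100
1111

Derivation:
Hidden generation-0 cells (in order): (0,1), (2,2), (4,2), (4,3).
A hidden cell only influences target cells in its own 3x3 neighborhood. Try each of the 2^4 = 16 assignments, step the completed generation 0 forward once under B3/S23, and compare with the target:
  (0,1)=0 (2,2)=0 (4,2)=0 (4,3)=0 -> step reproduces the target at every cell -> ACCEPT
  (0,1)=0 (2,2)=0 (4,2)=0 (4,3)=1 -> step gives (3,0)='1' but target has '0' -> reject
  (0,1)=0 (2,2)=0 (4,2)=1 (4,3)=0 -> step gives (3,1)='1' but target has '0' -> reject
  (0,1)=0 (2,2)=0 (4,2)=1 (4,3)=1 -> step gives (3,0)='1' but target has '0' -> reject
  (0,1)=0 (2,2)=1 (4,2)=0 (4,3)=0 -> step gives (1,1)='1' but target has '0' -> reject
  (0,1)=0 (2,2)=1 (4,2)=0 (4,3)=1 -> step gives (1,1)='1' but target has '0' -> reject
  (0,1)=0 (2,2)=1 (4,2)=1 (4,3)=0 -> step gives (1,1)='1' but target has '0' -> reject
  (0,1)=0 (2,2)=1 (4,2)=1 (4,3)=1 -> step gives (1,1)='1' but target has '0' -> reject
  (0,1)=1 (2,2)=0 (4,2)=0 (4,3)=0 -> step gives (1,1)='1' but target has '0' -> reject
  (0,1)=1 (2,2)=0 (4,2)=0 (4,3)=1 -> step gives (1,1)='1' but target has '0' -> reject
  (0,1)=1 (2,2)=0 (4,2)=1 (4,3)=0 -> step gives (1,1)='1' but target has '0' -> reject
  (0,1)=1 (2,2)=0 (4,2)=1 (4,3)=1 -> step gives (1,1)='1' but target has '0' -> reject
  (0,1)=1 (2,2)=1 (4,2)=0 (4,3)=0 -> step gives (1,2)='1' but target has '0' -> reject
  (0,1)=1 (2,2)=1 (4,2)=0 (4,3)=1 -> step gives (1,2)='1' but target has '0' -> reject
  (0,1)=1 (2,2)=1 (4,2)=1 (4,3)=0 -> step gives (1,2)='1' but target has '0' -> reject
  (0,1)=1 (2,2)=1 (4,2)=1 (4,3)=1 -> step gives (1,2)='1' but target has '0' -> reject
Unique solution: (0,1)=dead, (2,2)=dead, (4,2)=dead, (4,3)=dead.
Check: live-neighbor counts of every cell in the completed generation 0:
5546
2212
2112
2211
4444
5534
Applying B3/S23 to generation 0 with these counts gives:
0000
1001
0000
0000
0000
0010
which matches the target exactly.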